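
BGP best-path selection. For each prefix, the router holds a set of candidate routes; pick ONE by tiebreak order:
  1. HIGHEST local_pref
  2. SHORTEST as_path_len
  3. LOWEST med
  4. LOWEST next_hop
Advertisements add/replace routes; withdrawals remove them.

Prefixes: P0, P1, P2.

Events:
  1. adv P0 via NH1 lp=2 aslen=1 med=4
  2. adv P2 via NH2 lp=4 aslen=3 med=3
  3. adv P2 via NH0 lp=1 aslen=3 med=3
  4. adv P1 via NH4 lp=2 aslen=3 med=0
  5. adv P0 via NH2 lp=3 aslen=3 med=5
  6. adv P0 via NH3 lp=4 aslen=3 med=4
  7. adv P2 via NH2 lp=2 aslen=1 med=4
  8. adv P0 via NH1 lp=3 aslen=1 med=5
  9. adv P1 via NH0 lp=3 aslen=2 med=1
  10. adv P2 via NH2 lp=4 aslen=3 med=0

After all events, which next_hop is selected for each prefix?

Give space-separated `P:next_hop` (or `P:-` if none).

Op 1: best P0=NH1 P1=- P2=-
Op 2: best P0=NH1 P1=- P2=NH2
Op 3: best P0=NH1 P1=- P2=NH2
Op 4: best P0=NH1 P1=NH4 P2=NH2
Op 5: best P0=NH2 P1=NH4 P2=NH2
Op 6: best P0=NH3 P1=NH4 P2=NH2
Op 7: best P0=NH3 P1=NH4 P2=NH2
Op 8: best P0=NH3 P1=NH4 P2=NH2
Op 9: best P0=NH3 P1=NH0 P2=NH2
Op 10: best P0=NH3 P1=NH0 P2=NH2

Answer: P0:NH3 P1:NH0 P2:NH2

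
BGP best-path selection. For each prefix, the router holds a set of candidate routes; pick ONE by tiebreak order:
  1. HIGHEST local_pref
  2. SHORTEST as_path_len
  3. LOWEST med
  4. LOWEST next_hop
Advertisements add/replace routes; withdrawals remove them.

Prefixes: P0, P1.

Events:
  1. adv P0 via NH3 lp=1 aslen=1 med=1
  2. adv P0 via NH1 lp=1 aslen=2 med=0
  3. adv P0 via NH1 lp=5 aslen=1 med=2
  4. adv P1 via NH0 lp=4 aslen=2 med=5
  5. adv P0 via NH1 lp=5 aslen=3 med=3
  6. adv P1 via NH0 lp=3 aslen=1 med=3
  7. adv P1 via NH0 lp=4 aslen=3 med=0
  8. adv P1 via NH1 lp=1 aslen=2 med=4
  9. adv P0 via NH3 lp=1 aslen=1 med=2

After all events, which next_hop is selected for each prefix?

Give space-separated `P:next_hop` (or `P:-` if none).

Answer: P0:NH1 P1:NH0

Derivation:
Op 1: best P0=NH3 P1=-
Op 2: best P0=NH3 P1=-
Op 3: best P0=NH1 P1=-
Op 4: best P0=NH1 P1=NH0
Op 5: best P0=NH1 P1=NH0
Op 6: best P0=NH1 P1=NH0
Op 7: best P0=NH1 P1=NH0
Op 8: best P0=NH1 P1=NH0
Op 9: best P0=NH1 P1=NH0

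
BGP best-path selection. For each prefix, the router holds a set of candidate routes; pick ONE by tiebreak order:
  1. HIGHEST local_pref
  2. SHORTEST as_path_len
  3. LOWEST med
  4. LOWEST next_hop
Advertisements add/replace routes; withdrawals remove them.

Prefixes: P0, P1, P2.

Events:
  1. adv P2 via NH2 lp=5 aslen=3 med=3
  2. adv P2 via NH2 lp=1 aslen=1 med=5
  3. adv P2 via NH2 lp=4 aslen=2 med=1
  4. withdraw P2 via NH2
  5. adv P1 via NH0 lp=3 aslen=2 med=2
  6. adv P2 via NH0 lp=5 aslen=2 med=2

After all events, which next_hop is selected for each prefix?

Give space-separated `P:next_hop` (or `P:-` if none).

Op 1: best P0=- P1=- P2=NH2
Op 2: best P0=- P1=- P2=NH2
Op 3: best P0=- P1=- P2=NH2
Op 4: best P0=- P1=- P2=-
Op 5: best P0=- P1=NH0 P2=-
Op 6: best P0=- P1=NH0 P2=NH0

Answer: P0:- P1:NH0 P2:NH0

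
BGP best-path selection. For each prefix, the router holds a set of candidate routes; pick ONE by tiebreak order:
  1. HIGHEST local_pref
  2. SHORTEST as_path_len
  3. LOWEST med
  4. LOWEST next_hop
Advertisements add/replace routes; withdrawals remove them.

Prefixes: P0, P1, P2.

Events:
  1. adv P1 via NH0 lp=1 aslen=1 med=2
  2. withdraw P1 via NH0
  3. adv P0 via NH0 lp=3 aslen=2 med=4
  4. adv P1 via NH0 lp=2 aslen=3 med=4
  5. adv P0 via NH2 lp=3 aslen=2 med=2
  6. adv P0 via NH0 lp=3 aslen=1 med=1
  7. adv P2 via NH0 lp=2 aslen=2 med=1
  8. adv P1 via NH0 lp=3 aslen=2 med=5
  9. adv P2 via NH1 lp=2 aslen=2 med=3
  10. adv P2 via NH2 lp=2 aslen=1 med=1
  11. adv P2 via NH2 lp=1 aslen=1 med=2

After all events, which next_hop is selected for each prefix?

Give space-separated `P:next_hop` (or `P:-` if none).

Answer: P0:NH0 P1:NH0 P2:NH0

Derivation:
Op 1: best P0=- P1=NH0 P2=-
Op 2: best P0=- P1=- P2=-
Op 3: best P0=NH0 P1=- P2=-
Op 4: best P0=NH0 P1=NH0 P2=-
Op 5: best P0=NH2 P1=NH0 P2=-
Op 6: best P0=NH0 P1=NH0 P2=-
Op 7: best P0=NH0 P1=NH0 P2=NH0
Op 8: best P0=NH0 P1=NH0 P2=NH0
Op 9: best P0=NH0 P1=NH0 P2=NH0
Op 10: best P0=NH0 P1=NH0 P2=NH2
Op 11: best P0=NH0 P1=NH0 P2=NH0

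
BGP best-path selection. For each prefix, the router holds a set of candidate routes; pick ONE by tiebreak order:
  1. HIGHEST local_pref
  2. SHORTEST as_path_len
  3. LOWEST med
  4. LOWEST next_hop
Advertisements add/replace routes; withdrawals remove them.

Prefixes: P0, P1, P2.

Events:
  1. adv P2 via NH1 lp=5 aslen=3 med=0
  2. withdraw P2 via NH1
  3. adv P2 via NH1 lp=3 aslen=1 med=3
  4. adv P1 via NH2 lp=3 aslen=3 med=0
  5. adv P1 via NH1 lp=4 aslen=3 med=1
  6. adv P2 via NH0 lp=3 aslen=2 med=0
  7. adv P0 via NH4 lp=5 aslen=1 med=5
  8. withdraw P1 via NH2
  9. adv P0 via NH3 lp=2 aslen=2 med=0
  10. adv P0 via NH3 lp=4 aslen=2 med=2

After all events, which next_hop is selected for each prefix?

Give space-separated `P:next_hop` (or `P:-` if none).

Op 1: best P0=- P1=- P2=NH1
Op 2: best P0=- P1=- P2=-
Op 3: best P0=- P1=- P2=NH1
Op 4: best P0=- P1=NH2 P2=NH1
Op 5: best P0=- P1=NH1 P2=NH1
Op 6: best P0=- P1=NH1 P2=NH1
Op 7: best P0=NH4 P1=NH1 P2=NH1
Op 8: best P0=NH4 P1=NH1 P2=NH1
Op 9: best P0=NH4 P1=NH1 P2=NH1
Op 10: best P0=NH4 P1=NH1 P2=NH1

Answer: P0:NH4 P1:NH1 P2:NH1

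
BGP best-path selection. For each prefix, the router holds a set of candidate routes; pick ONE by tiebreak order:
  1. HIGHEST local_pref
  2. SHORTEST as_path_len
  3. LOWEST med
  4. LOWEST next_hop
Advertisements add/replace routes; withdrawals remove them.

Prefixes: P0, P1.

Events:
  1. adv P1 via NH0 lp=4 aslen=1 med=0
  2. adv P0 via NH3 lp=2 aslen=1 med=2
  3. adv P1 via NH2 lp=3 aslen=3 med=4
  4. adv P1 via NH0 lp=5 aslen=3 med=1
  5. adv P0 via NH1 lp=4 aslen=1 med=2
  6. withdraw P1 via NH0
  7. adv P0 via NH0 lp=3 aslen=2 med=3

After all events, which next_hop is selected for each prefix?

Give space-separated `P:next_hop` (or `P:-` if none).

Op 1: best P0=- P1=NH0
Op 2: best P0=NH3 P1=NH0
Op 3: best P0=NH3 P1=NH0
Op 4: best P0=NH3 P1=NH0
Op 5: best P0=NH1 P1=NH0
Op 6: best P0=NH1 P1=NH2
Op 7: best P0=NH1 P1=NH2

Answer: P0:NH1 P1:NH2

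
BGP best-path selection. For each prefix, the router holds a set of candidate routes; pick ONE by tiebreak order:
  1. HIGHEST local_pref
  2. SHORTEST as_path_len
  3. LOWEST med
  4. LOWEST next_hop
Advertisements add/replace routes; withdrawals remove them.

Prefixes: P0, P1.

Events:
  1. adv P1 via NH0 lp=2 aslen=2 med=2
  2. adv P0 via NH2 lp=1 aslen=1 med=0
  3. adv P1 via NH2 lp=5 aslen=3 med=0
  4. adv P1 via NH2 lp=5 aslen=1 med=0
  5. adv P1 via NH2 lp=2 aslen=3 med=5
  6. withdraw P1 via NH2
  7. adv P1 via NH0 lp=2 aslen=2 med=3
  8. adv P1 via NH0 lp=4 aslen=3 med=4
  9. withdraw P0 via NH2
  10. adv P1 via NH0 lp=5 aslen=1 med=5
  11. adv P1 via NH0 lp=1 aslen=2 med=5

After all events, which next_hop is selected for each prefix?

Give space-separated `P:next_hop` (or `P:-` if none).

Op 1: best P0=- P1=NH0
Op 2: best P0=NH2 P1=NH0
Op 3: best P0=NH2 P1=NH2
Op 4: best P0=NH2 P1=NH2
Op 5: best P0=NH2 P1=NH0
Op 6: best P0=NH2 P1=NH0
Op 7: best P0=NH2 P1=NH0
Op 8: best P0=NH2 P1=NH0
Op 9: best P0=- P1=NH0
Op 10: best P0=- P1=NH0
Op 11: best P0=- P1=NH0

Answer: P0:- P1:NH0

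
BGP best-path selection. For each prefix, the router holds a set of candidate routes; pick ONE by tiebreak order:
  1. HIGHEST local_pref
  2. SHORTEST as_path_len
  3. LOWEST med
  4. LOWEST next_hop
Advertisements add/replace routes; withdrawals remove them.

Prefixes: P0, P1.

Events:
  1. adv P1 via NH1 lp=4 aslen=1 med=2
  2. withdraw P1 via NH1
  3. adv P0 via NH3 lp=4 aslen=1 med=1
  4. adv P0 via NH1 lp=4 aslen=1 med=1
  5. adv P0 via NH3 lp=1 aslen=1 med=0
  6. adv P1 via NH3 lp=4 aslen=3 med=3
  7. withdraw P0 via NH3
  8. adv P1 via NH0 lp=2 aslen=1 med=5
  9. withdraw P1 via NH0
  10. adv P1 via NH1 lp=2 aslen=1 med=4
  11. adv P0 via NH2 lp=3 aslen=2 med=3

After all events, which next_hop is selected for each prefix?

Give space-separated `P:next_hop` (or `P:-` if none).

Answer: P0:NH1 P1:NH3

Derivation:
Op 1: best P0=- P1=NH1
Op 2: best P0=- P1=-
Op 3: best P0=NH3 P1=-
Op 4: best P0=NH1 P1=-
Op 5: best P0=NH1 P1=-
Op 6: best P0=NH1 P1=NH3
Op 7: best P0=NH1 P1=NH3
Op 8: best P0=NH1 P1=NH3
Op 9: best P0=NH1 P1=NH3
Op 10: best P0=NH1 P1=NH3
Op 11: best P0=NH1 P1=NH3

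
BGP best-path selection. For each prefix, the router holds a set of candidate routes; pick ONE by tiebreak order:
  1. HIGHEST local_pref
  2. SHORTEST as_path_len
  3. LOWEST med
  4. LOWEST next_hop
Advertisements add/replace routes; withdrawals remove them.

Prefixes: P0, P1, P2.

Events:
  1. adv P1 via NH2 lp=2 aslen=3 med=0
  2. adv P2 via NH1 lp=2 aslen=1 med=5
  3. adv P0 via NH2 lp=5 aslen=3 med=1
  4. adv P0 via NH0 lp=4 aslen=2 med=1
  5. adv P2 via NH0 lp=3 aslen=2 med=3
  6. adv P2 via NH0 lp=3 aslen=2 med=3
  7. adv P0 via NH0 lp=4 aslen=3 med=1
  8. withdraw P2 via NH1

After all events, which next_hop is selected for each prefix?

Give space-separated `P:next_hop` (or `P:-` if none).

Op 1: best P0=- P1=NH2 P2=-
Op 2: best P0=- P1=NH2 P2=NH1
Op 3: best P0=NH2 P1=NH2 P2=NH1
Op 4: best P0=NH2 P1=NH2 P2=NH1
Op 5: best P0=NH2 P1=NH2 P2=NH0
Op 6: best P0=NH2 P1=NH2 P2=NH0
Op 7: best P0=NH2 P1=NH2 P2=NH0
Op 8: best P0=NH2 P1=NH2 P2=NH0

Answer: P0:NH2 P1:NH2 P2:NH0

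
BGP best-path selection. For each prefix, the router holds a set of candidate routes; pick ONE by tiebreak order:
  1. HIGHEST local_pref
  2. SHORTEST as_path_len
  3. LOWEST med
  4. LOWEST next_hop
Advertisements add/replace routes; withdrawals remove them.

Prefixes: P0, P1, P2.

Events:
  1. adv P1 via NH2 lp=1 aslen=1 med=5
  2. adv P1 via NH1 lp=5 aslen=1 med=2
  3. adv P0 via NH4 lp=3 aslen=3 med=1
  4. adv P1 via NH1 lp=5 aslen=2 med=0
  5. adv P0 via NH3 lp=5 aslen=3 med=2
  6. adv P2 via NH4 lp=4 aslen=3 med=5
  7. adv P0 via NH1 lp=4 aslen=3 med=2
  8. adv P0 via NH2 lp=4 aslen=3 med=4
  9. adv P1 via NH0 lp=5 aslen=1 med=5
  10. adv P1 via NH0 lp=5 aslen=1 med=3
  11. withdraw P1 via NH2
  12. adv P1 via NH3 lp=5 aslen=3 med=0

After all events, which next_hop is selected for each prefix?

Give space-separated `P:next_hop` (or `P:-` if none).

Answer: P0:NH3 P1:NH0 P2:NH4

Derivation:
Op 1: best P0=- P1=NH2 P2=-
Op 2: best P0=- P1=NH1 P2=-
Op 3: best P0=NH4 P1=NH1 P2=-
Op 4: best P0=NH4 P1=NH1 P2=-
Op 5: best P0=NH3 P1=NH1 P2=-
Op 6: best P0=NH3 P1=NH1 P2=NH4
Op 7: best P0=NH3 P1=NH1 P2=NH4
Op 8: best P0=NH3 P1=NH1 P2=NH4
Op 9: best P0=NH3 P1=NH0 P2=NH4
Op 10: best P0=NH3 P1=NH0 P2=NH4
Op 11: best P0=NH3 P1=NH0 P2=NH4
Op 12: best P0=NH3 P1=NH0 P2=NH4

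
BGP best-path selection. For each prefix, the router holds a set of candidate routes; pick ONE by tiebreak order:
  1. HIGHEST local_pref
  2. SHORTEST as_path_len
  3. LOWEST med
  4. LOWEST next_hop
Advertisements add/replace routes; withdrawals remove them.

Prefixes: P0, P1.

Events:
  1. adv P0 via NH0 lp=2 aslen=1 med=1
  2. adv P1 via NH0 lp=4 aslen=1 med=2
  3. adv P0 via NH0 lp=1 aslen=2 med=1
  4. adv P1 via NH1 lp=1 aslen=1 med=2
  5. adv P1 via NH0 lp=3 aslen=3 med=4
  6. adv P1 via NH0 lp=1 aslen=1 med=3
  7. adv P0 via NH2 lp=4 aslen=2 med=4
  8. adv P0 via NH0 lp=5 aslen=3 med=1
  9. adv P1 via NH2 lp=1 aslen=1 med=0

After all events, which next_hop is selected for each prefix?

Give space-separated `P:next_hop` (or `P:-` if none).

Op 1: best P0=NH0 P1=-
Op 2: best P0=NH0 P1=NH0
Op 3: best P0=NH0 P1=NH0
Op 4: best P0=NH0 P1=NH0
Op 5: best P0=NH0 P1=NH0
Op 6: best P0=NH0 P1=NH1
Op 7: best P0=NH2 P1=NH1
Op 8: best P0=NH0 P1=NH1
Op 9: best P0=NH0 P1=NH2

Answer: P0:NH0 P1:NH2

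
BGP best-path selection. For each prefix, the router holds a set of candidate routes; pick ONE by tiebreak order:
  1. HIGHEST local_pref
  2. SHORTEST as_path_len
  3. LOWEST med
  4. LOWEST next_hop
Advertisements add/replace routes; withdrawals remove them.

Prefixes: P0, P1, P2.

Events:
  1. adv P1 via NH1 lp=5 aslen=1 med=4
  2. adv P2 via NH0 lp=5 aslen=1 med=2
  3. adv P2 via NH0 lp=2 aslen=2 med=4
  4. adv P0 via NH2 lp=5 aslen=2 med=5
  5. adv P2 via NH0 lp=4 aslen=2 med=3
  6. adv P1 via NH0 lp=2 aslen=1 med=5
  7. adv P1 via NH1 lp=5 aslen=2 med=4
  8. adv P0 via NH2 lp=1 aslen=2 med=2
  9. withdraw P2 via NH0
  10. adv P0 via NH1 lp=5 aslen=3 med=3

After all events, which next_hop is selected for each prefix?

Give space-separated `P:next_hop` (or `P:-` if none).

Op 1: best P0=- P1=NH1 P2=-
Op 2: best P0=- P1=NH1 P2=NH0
Op 3: best P0=- P1=NH1 P2=NH0
Op 4: best P0=NH2 P1=NH1 P2=NH0
Op 5: best P0=NH2 P1=NH1 P2=NH0
Op 6: best P0=NH2 P1=NH1 P2=NH0
Op 7: best P0=NH2 P1=NH1 P2=NH0
Op 8: best P0=NH2 P1=NH1 P2=NH0
Op 9: best P0=NH2 P1=NH1 P2=-
Op 10: best P0=NH1 P1=NH1 P2=-

Answer: P0:NH1 P1:NH1 P2:-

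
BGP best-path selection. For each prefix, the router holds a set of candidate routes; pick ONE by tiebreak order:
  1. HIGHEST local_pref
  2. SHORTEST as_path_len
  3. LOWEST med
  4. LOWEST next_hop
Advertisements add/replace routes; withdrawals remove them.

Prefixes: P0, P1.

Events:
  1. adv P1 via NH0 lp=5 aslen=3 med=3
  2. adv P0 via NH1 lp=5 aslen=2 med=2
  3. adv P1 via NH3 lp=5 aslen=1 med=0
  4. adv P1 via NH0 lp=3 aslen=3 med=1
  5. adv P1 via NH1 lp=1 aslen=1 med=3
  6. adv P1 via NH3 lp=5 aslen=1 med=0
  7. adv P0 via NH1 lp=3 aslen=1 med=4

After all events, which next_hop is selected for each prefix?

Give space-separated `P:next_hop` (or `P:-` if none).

Answer: P0:NH1 P1:NH3

Derivation:
Op 1: best P0=- P1=NH0
Op 2: best P0=NH1 P1=NH0
Op 3: best P0=NH1 P1=NH3
Op 4: best P0=NH1 P1=NH3
Op 5: best P0=NH1 P1=NH3
Op 6: best P0=NH1 P1=NH3
Op 7: best P0=NH1 P1=NH3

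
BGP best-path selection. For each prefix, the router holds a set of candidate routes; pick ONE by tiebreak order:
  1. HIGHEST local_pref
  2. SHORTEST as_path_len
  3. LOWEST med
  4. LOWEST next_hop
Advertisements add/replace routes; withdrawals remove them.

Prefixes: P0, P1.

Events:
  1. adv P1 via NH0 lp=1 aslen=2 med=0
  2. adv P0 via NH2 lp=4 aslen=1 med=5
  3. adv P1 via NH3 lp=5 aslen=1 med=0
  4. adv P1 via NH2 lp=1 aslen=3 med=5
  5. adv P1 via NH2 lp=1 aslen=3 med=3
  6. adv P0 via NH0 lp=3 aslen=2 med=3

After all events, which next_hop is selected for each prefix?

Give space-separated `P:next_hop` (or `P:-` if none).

Op 1: best P0=- P1=NH0
Op 2: best P0=NH2 P1=NH0
Op 3: best P0=NH2 P1=NH3
Op 4: best P0=NH2 P1=NH3
Op 5: best P0=NH2 P1=NH3
Op 6: best P0=NH2 P1=NH3

Answer: P0:NH2 P1:NH3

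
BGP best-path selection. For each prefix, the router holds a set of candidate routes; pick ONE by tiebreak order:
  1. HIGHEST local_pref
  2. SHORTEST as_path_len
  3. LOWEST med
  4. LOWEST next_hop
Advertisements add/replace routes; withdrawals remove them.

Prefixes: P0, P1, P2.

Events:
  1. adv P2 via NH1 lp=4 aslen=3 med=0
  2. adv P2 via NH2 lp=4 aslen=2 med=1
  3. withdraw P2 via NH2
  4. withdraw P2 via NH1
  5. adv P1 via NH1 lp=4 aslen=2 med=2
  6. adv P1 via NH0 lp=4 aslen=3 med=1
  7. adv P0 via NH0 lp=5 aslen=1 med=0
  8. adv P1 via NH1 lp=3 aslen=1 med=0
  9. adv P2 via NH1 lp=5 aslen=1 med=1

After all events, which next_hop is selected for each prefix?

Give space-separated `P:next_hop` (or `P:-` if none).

Op 1: best P0=- P1=- P2=NH1
Op 2: best P0=- P1=- P2=NH2
Op 3: best P0=- P1=- P2=NH1
Op 4: best P0=- P1=- P2=-
Op 5: best P0=- P1=NH1 P2=-
Op 6: best P0=- P1=NH1 P2=-
Op 7: best P0=NH0 P1=NH1 P2=-
Op 8: best P0=NH0 P1=NH0 P2=-
Op 9: best P0=NH0 P1=NH0 P2=NH1

Answer: P0:NH0 P1:NH0 P2:NH1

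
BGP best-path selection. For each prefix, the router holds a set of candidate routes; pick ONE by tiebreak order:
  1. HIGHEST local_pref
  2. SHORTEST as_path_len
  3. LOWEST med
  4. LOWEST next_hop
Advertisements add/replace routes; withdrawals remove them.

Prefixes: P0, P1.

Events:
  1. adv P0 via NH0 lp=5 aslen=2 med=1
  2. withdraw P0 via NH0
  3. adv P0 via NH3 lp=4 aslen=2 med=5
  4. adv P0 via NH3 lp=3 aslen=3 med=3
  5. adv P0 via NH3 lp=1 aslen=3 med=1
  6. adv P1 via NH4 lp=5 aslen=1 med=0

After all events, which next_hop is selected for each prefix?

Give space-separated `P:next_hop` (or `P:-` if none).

Op 1: best P0=NH0 P1=-
Op 2: best P0=- P1=-
Op 3: best P0=NH3 P1=-
Op 4: best P0=NH3 P1=-
Op 5: best P0=NH3 P1=-
Op 6: best P0=NH3 P1=NH4

Answer: P0:NH3 P1:NH4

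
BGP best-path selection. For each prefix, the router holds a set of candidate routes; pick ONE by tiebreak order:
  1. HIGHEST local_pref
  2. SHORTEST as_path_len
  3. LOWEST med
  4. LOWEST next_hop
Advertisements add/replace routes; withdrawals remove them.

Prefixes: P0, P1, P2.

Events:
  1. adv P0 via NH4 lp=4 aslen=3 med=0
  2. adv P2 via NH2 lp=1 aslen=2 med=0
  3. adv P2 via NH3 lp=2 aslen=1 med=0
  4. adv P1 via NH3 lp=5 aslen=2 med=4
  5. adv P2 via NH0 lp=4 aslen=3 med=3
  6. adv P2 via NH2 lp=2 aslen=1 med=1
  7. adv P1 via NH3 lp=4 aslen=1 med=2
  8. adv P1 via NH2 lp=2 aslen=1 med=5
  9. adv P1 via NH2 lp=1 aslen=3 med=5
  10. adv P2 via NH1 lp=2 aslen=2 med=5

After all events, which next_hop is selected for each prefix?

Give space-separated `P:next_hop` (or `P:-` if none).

Op 1: best P0=NH4 P1=- P2=-
Op 2: best P0=NH4 P1=- P2=NH2
Op 3: best P0=NH4 P1=- P2=NH3
Op 4: best P0=NH4 P1=NH3 P2=NH3
Op 5: best P0=NH4 P1=NH3 P2=NH0
Op 6: best P0=NH4 P1=NH3 P2=NH0
Op 7: best P0=NH4 P1=NH3 P2=NH0
Op 8: best P0=NH4 P1=NH3 P2=NH0
Op 9: best P0=NH4 P1=NH3 P2=NH0
Op 10: best P0=NH4 P1=NH3 P2=NH0

Answer: P0:NH4 P1:NH3 P2:NH0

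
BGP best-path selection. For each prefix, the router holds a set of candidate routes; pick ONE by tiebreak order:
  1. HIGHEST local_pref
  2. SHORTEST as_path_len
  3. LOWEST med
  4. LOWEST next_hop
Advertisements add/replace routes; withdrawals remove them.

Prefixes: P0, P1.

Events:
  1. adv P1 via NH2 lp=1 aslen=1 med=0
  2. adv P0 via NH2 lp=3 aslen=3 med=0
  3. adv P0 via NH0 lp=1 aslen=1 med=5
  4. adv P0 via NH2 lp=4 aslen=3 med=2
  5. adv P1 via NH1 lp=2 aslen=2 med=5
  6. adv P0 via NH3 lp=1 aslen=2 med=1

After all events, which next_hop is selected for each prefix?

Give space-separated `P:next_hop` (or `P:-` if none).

Op 1: best P0=- P1=NH2
Op 2: best P0=NH2 P1=NH2
Op 3: best P0=NH2 P1=NH2
Op 4: best P0=NH2 P1=NH2
Op 5: best P0=NH2 P1=NH1
Op 6: best P0=NH2 P1=NH1

Answer: P0:NH2 P1:NH1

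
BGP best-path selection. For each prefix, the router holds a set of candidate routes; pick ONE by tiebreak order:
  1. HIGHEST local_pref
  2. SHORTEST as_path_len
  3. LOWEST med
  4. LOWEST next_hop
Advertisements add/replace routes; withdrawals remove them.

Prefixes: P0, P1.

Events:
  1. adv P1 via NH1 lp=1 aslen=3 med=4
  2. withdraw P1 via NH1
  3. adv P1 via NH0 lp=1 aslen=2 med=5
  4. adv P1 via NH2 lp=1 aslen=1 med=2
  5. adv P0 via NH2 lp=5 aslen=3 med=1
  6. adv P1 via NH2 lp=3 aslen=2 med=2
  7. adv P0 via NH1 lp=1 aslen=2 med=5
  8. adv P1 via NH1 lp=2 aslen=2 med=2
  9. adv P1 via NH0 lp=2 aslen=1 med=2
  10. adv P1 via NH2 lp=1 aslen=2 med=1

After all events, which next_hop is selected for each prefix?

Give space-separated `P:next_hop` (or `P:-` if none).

Op 1: best P0=- P1=NH1
Op 2: best P0=- P1=-
Op 3: best P0=- P1=NH0
Op 4: best P0=- P1=NH2
Op 5: best P0=NH2 P1=NH2
Op 6: best P0=NH2 P1=NH2
Op 7: best P0=NH2 P1=NH2
Op 8: best P0=NH2 P1=NH2
Op 9: best P0=NH2 P1=NH2
Op 10: best P0=NH2 P1=NH0

Answer: P0:NH2 P1:NH0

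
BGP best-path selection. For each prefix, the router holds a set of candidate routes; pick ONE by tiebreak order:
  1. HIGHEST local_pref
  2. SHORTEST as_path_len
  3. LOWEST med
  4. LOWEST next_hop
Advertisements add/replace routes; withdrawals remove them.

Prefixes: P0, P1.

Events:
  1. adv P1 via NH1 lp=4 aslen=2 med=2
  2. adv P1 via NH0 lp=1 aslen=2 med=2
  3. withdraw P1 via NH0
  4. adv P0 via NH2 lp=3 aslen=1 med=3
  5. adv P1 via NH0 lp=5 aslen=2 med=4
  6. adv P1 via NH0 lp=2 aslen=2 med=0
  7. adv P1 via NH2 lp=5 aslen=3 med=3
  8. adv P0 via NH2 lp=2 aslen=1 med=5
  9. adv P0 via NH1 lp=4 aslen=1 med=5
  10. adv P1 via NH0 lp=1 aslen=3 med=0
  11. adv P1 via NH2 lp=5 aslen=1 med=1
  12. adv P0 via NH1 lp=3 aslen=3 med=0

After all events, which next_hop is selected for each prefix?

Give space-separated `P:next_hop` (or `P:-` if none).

Op 1: best P0=- P1=NH1
Op 2: best P0=- P1=NH1
Op 3: best P0=- P1=NH1
Op 4: best P0=NH2 P1=NH1
Op 5: best P0=NH2 P1=NH0
Op 6: best P0=NH2 P1=NH1
Op 7: best P0=NH2 P1=NH2
Op 8: best P0=NH2 P1=NH2
Op 9: best P0=NH1 P1=NH2
Op 10: best P0=NH1 P1=NH2
Op 11: best P0=NH1 P1=NH2
Op 12: best P0=NH1 P1=NH2

Answer: P0:NH1 P1:NH2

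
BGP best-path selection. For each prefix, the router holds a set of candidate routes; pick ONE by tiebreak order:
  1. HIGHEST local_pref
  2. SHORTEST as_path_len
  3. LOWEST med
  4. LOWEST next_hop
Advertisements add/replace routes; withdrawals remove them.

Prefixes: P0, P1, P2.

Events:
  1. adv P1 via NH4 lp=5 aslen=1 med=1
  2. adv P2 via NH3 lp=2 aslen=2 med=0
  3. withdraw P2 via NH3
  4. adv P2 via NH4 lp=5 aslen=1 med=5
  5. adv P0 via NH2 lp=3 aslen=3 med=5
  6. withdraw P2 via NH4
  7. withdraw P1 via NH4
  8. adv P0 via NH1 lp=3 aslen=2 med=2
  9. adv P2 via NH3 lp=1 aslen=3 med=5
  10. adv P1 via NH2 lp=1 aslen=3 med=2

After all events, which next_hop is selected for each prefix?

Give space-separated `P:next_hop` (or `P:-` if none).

Op 1: best P0=- P1=NH4 P2=-
Op 2: best P0=- P1=NH4 P2=NH3
Op 3: best P0=- P1=NH4 P2=-
Op 4: best P0=- P1=NH4 P2=NH4
Op 5: best P0=NH2 P1=NH4 P2=NH4
Op 6: best P0=NH2 P1=NH4 P2=-
Op 7: best P0=NH2 P1=- P2=-
Op 8: best P0=NH1 P1=- P2=-
Op 9: best P0=NH1 P1=- P2=NH3
Op 10: best P0=NH1 P1=NH2 P2=NH3

Answer: P0:NH1 P1:NH2 P2:NH3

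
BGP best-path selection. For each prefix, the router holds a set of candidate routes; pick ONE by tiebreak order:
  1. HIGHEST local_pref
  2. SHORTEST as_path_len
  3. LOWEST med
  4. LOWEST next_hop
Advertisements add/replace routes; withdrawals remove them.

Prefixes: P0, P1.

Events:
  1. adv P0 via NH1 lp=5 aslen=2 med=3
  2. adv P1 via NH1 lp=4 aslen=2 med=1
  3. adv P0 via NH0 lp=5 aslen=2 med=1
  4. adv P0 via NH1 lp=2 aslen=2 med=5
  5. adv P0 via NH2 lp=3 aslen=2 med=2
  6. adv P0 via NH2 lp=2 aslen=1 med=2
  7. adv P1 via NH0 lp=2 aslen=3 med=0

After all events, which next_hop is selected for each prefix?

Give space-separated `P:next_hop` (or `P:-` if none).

Op 1: best P0=NH1 P1=-
Op 2: best P0=NH1 P1=NH1
Op 3: best P0=NH0 P1=NH1
Op 4: best P0=NH0 P1=NH1
Op 5: best P0=NH0 P1=NH1
Op 6: best P0=NH0 P1=NH1
Op 7: best P0=NH0 P1=NH1

Answer: P0:NH0 P1:NH1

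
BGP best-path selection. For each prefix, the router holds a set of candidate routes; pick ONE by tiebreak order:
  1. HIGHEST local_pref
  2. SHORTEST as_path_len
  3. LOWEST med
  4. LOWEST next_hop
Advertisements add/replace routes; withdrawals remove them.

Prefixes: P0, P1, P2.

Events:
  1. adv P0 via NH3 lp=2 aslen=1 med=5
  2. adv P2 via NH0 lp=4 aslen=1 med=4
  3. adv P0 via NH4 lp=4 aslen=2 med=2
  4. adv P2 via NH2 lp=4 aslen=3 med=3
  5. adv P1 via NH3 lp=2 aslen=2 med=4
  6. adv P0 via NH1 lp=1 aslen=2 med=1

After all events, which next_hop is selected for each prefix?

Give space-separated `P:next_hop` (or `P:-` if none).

Op 1: best P0=NH3 P1=- P2=-
Op 2: best P0=NH3 P1=- P2=NH0
Op 3: best P0=NH4 P1=- P2=NH0
Op 4: best P0=NH4 P1=- P2=NH0
Op 5: best P0=NH4 P1=NH3 P2=NH0
Op 6: best P0=NH4 P1=NH3 P2=NH0

Answer: P0:NH4 P1:NH3 P2:NH0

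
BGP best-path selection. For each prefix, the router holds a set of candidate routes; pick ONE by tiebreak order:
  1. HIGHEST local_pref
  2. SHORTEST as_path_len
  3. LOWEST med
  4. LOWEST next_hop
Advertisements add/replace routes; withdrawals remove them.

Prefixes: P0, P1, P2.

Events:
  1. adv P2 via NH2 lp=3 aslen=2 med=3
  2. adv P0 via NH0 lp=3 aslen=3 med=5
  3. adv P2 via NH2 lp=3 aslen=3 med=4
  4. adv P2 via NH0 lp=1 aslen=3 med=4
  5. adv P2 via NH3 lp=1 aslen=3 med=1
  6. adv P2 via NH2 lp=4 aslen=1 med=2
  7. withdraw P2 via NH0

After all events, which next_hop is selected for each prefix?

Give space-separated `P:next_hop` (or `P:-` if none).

Op 1: best P0=- P1=- P2=NH2
Op 2: best P0=NH0 P1=- P2=NH2
Op 3: best P0=NH0 P1=- P2=NH2
Op 4: best P0=NH0 P1=- P2=NH2
Op 5: best P0=NH0 P1=- P2=NH2
Op 6: best P0=NH0 P1=- P2=NH2
Op 7: best P0=NH0 P1=- P2=NH2

Answer: P0:NH0 P1:- P2:NH2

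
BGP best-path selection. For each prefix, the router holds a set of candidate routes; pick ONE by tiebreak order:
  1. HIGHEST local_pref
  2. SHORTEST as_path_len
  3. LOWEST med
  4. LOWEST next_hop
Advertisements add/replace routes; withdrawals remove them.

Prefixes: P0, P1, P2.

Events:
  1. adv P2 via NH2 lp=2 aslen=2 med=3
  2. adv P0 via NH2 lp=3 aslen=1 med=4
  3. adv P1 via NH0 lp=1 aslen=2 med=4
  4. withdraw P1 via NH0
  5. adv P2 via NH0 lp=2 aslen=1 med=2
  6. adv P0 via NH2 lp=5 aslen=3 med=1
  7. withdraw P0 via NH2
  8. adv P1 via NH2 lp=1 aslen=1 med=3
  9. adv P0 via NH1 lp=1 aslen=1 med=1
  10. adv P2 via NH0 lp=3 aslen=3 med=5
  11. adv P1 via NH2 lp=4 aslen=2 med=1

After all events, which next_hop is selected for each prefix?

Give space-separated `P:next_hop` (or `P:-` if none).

Answer: P0:NH1 P1:NH2 P2:NH0

Derivation:
Op 1: best P0=- P1=- P2=NH2
Op 2: best P0=NH2 P1=- P2=NH2
Op 3: best P0=NH2 P1=NH0 P2=NH2
Op 4: best P0=NH2 P1=- P2=NH2
Op 5: best P0=NH2 P1=- P2=NH0
Op 6: best P0=NH2 P1=- P2=NH0
Op 7: best P0=- P1=- P2=NH0
Op 8: best P0=- P1=NH2 P2=NH0
Op 9: best P0=NH1 P1=NH2 P2=NH0
Op 10: best P0=NH1 P1=NH2 P2=NH0
Op 11: best P0=NH1 P1=NH2 P2=NH0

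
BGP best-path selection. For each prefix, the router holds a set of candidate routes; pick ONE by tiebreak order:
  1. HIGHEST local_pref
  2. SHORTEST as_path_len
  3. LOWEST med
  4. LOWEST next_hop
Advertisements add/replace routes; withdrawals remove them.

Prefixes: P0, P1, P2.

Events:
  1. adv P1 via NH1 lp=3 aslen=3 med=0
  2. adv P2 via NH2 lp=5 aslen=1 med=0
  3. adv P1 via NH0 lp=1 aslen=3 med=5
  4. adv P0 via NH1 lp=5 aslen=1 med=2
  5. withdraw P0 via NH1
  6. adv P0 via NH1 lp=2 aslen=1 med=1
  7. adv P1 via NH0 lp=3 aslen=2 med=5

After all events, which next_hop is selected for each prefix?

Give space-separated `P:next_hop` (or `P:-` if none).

Answer: P0:NH1 P1:NH0 P2:NH2

Derivation:
Op 1: best P0=- P1=NH1 P2=-
Op 2: best P0=- P1=NH1 P2=NH2
Op 3: best P0=- P1=NH1 P2=NH2
Op 4: best P0=NH1 P1=NH1 P2=NH2
Op 5: best P0=- P1=NH1 P2=NH2
Op 6: best P0=NH1 P1=NH1 P2=NH2
Op 7: best P0=NH1 P1=NH0 P2=NH2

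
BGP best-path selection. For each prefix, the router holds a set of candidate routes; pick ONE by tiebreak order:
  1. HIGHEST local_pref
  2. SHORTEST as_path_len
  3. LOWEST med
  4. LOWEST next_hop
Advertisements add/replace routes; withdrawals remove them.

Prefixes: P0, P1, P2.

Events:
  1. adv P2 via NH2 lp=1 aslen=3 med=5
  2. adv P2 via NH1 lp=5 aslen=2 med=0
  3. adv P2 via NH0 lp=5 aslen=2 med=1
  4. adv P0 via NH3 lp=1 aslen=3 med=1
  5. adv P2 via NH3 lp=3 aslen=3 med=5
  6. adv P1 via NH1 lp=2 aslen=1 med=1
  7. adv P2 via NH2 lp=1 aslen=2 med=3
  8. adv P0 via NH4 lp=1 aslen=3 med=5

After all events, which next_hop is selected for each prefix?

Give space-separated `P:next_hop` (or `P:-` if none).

Answer: P0:NH3 P1:NH1 P2:NH1

Derivation:
Op 1: best P0=- P1=- P2=NH2
Op 2: best P0=- P1=- P2=NH1
Op 3: best P0=- P1=- P2=NH1
Op 4: best P0=NH3 P1=- P2=NH1
Op 5: best P0=NH3 P1=- P2=NH1
Op 6: best P0=NH3 P1=NH1 P2=NH1
Op 7: best P0=NH3 P1=NH1 P2=NH1
Op 8: best P0=NH3 P1=NH1 P2=NH1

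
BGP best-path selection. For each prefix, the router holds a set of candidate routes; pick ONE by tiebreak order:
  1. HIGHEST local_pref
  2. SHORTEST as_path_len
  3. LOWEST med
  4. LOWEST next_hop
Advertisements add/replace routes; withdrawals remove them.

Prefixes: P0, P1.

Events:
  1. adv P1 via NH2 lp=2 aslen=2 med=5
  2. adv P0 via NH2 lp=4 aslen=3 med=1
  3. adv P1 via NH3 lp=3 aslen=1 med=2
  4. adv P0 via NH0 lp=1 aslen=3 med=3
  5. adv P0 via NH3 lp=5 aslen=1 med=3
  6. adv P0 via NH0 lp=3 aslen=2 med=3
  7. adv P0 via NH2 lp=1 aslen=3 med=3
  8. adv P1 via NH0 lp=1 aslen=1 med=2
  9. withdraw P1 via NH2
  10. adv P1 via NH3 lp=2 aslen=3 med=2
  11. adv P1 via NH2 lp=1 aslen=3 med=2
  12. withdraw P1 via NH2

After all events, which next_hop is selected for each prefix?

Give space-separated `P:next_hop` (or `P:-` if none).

Answer: P0:NH3 P1:NH3

Derivation:
Op 1: best P0=- P1=NH2
Op 2: best P0=NH2 P1=NH2
Op 3: best P0=NH2 P1=NH3
Op 4: best P0=NH2 P1=NH3
Op 5: best P0=NH3 P1=NH3
Op 6: best P0=NH3 P1=NH3
Op 7: best P0=NH3 P1=NH3
Op 8: best P0=NH3 P1=NH3
Op 9: best P0=NH3 P1=NH3
Op 10: best P0=NH3 P1=NH3
Op 11: best P0=NH3 P1=NH3
Op 12: best P0=NH3 P1=NH3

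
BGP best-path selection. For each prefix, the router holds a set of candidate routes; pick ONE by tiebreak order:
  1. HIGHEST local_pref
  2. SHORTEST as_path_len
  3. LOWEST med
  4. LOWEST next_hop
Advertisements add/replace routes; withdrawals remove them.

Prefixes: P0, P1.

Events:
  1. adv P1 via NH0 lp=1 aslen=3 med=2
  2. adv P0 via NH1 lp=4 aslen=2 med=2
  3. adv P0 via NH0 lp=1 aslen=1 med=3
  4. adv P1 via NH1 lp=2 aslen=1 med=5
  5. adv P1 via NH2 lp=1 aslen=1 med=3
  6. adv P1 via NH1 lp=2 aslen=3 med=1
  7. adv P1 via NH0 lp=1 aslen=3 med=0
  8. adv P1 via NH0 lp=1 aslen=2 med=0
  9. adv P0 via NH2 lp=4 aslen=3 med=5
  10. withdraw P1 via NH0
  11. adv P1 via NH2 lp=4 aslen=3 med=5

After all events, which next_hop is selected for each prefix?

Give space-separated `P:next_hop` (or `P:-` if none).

Answer: P0:NH1 P1:NH2

Derivation:
Op 1: best P0=- P1=NH0
Op 2: best P0=NH1 P1=NH0
Op 3: best P0=NH1 P1=NH0
Op 4: best P0=NH1 P1=NH1
Op 5: best P0=NH1 P1=NH1
Op 6: best P0=NH1 P1=NH1
Op 7: best P0=NH1 P1=NH1
Op 8: best P0=NH1 P1=NH1
Op 9: best P0=NH1 P1=NH1
Op 10: best P0=NH1 P1=NH1
Op 11: best P0=NH1 P1=NH2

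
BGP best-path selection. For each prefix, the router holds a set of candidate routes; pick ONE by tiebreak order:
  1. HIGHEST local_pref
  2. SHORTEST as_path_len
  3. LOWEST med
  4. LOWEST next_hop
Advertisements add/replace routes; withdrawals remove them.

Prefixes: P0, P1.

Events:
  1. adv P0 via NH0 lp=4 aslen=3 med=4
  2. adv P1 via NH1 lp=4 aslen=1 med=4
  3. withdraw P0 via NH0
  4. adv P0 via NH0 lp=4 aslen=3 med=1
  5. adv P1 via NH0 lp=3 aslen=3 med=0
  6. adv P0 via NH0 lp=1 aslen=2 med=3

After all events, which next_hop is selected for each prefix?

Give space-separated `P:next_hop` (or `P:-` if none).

Op 1: best P0=NH0 P1=-
Op 2: best P0=NH0 P1=NH1
Op 3: best P0=- P1=NH1
Op 4: best P0=NH0 P1=NH1
Op 5: best P0=NH0 P1=NH1
Op 6: best P0=NH0 P1=NH1

Answer: P0:NH0 P1:NH1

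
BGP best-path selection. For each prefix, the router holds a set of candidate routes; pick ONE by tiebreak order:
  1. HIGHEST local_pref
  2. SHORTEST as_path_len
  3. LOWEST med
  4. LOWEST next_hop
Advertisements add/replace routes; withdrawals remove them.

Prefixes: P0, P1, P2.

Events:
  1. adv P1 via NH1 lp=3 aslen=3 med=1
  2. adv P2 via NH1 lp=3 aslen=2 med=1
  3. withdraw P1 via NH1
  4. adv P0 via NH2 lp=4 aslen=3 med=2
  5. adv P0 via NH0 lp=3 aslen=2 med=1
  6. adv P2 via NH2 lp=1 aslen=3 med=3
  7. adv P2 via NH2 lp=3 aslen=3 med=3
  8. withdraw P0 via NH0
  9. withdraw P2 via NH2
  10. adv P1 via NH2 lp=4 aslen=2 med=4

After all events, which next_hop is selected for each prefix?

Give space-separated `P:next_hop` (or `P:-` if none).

Answer: P0:NH2 P1:NH2 P2:NH1

Derivation:
Op 1: best P0=- P1=NH1 P2=-
Op 2: best P0=- P1=NH1 P2=NH1
Op 3: best P0=- P1=- P2=NH1
Op 4: best P0=NH2 P1=- P2=NH1
Op 5: best P0=NH2 P1=- P2=NH1
Op 6: best P0=NH2 P1=- P2=NH1
Op 7: best P0=NH2 P1=- P2=NH1
Op 8: best P0=NH2 P1=- P2=NH1
Op 9: best P0=NH2 P1=- P2=NH1
Op 10: best P0=NH2 P1=NH2 P2=NH1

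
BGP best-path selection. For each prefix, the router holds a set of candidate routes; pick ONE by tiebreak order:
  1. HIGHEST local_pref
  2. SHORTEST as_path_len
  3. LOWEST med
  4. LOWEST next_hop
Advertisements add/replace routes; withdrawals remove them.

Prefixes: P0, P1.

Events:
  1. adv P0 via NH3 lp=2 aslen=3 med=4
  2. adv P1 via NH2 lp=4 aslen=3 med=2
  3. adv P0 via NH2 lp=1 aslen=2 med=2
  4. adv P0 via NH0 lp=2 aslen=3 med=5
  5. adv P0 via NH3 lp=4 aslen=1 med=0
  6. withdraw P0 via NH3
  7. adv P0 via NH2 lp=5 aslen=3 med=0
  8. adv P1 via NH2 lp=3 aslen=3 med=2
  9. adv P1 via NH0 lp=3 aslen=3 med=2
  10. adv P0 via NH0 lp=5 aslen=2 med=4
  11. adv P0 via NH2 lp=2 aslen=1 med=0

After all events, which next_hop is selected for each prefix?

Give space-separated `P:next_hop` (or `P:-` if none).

Op 1: best P0=NH3 P1=-
Op 2: best P0=NH3 P1=NH2
Op 3: best P0=NH3 P1=NH2
Op 4: best P0=NH3 P1=NH2
Op 5: best P0=NH3 P1=NH2
Op 6: best P0=NH0 P1=NH2
Op 7: best P0=NH2 P1=NH2
Op 8: best P0=NH2 P1=NH2
Op 9: best P0=NH2 P1=NH0
Op 10: best P0=NH0 P1=NH0
Op 11: best P0=NH0 P1=NH0

Answer: P0:NH0 P1:NH0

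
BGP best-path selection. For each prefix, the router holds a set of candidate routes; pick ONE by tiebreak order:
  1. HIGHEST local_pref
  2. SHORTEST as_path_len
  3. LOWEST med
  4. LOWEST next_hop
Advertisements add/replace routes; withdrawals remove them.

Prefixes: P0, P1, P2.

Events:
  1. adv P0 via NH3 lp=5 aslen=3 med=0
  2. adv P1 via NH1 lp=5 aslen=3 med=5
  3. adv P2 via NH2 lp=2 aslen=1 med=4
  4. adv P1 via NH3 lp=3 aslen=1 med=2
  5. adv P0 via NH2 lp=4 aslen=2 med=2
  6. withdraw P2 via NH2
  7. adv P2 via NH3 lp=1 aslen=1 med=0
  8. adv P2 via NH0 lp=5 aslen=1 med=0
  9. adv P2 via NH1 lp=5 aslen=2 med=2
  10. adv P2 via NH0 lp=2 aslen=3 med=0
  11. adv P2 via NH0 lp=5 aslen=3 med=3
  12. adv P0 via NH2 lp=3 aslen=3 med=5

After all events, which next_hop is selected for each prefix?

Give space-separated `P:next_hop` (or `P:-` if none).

Answer: P0:NH3 P1:NH1 P2:NH1

Derivation:
Op 1: best P0=NH3 P1=- P2=-
Op 2: best P0=NH3 P1=NH1 P2=-
Op 3: best P0=NH3 P1=NH1 P2=NH2
Op 4: best P0=NH3 P1=NH1 P2=NH2
Op 5: best P0=NH3 P1=NH1 P2=NH2
Op 6: best P0=NH3 P1=NH1 P2=-
Op 7: best P0=NH3 P1=NH1 P2=NH3
Op 8: best P0=NH3 P1=NH1 P2=NH0
Op 9: best P0=NH3 P1=NH1 P2=NH0
Op 10: best P0=NH3 P1=NH1 P2=NH1
Op 11: best P0=NH3 P1=NH1 P2=NH1
Op 12: best P0=NH3 P1=NH1 P2=NH1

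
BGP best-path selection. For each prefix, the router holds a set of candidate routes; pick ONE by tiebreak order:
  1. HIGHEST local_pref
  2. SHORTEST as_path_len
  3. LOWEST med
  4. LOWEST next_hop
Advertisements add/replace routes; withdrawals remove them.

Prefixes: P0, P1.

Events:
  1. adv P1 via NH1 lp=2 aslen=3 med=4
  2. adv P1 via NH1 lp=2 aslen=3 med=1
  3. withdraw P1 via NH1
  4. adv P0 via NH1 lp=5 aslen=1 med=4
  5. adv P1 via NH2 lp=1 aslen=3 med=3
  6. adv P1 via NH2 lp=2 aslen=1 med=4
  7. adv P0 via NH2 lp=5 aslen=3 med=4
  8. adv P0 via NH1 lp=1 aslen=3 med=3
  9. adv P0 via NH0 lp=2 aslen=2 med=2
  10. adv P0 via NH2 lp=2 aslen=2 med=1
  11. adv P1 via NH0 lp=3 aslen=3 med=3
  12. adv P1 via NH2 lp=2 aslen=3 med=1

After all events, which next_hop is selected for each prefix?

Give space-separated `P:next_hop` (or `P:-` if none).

Op 1: best P0=- P1=NH1
Op 2: best P0=- P1=NH1
Op 3: best P0=- P1=-
Op 4: best P0=NH1 P1=-
Op 5: best P0=NH1 P1=NH2
Op 6: best P0=NH1 P1=NH2
Op 7: best P0=NH1 P1=NH2
Op 8: best P0=NH2 P1=NH2
Op 9: best P0=NH2 P1=NH2
Op 10: best P0=NH2 P1=NH2
Op 11: best P0=NH2 P1=NH0
Op 12: best P0=NH2 P1=NH0

Answer: P0:NH2 P1:NH0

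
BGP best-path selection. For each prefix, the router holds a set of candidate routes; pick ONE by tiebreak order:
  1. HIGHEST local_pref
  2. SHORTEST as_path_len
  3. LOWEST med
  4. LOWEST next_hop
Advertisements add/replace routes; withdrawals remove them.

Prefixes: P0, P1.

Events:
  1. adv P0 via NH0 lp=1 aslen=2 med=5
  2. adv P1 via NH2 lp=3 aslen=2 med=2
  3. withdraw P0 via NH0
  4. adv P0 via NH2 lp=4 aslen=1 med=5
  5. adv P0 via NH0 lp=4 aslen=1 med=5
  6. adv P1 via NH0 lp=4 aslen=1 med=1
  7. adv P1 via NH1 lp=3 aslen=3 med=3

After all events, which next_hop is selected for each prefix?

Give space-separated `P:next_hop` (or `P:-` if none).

Answer: P0:NH0 P1:NH0

Derivation:
Op 1: best P0=NH0 P1=-
Op 2: best P0=NH0 P1=NH2
Op 3: best P0=- P1=NH2
Op 4: best P0=NH2 P1=NH2
Op 5: best P0=NH0 P1=NH2
Op 6: best P0=NH0 P1=NH0
Op 7: best P0=NH0 P1=NH0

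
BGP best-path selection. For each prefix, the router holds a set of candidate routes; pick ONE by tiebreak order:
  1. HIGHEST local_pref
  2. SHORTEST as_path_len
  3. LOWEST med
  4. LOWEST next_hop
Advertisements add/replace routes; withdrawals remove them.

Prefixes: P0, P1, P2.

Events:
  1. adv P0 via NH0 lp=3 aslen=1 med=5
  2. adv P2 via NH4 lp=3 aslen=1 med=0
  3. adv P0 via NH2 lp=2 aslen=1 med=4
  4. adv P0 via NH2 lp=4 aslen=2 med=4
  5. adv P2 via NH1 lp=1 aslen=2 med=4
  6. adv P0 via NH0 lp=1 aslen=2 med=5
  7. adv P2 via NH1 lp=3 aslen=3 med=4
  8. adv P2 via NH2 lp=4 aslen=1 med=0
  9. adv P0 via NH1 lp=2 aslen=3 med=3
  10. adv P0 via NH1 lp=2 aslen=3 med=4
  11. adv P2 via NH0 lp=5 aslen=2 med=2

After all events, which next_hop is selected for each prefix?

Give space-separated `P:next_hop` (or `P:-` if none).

Op 1: best P0=NH0 P1=- P2=-
Op 2: best P0=NH0 P1=- P2=NH4
Op 3: best P0=NH0 P1=- P2=NH4
Op 4: best P0=NH2 P1=- P2=NH4
Op 5: best P0=NH2 P1=- P2=NH4
Op 6: best P0=NH2 P1=- P2=NH4
Op 7: best P0=NH2 P1=- P2=NH4
Op 8: best P0=NH2 P1=- P2=NH2
Op 9: best P0=NH2 P1=- P2=NH2
Op 10: best P0=NH2 P1=- P2=NH2
Op 11: best P0=NH2 P1=- P2=NH0

Answer: P0:NH2 P1:- P2:NH0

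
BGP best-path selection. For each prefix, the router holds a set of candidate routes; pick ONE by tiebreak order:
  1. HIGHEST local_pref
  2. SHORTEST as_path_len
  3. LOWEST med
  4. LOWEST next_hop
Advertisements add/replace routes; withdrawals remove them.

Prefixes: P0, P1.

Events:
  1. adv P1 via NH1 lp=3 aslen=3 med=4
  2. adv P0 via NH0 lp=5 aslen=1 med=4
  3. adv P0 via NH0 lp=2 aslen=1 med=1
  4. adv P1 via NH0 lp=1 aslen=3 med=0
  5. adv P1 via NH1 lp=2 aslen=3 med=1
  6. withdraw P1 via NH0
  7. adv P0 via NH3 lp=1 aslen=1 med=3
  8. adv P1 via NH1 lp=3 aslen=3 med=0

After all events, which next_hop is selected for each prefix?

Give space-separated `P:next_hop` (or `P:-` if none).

Answer: P0:NH0 P1:NH1

Derivation:
Op 1: best P0=- P1=NH1
Op 2: best P0=NH0 P1=NH1
Op 3: best P0=NH0 P1=NH1
Op 4: best P0=NH0 P1=NH1
Op 5: best P0=NH0 P1=NH1
Op 6: best P0=NH0 P1=NH1
Op 7: best P0=NH0 P1=NH1
Op 8: best P0=NH0 P1=NH1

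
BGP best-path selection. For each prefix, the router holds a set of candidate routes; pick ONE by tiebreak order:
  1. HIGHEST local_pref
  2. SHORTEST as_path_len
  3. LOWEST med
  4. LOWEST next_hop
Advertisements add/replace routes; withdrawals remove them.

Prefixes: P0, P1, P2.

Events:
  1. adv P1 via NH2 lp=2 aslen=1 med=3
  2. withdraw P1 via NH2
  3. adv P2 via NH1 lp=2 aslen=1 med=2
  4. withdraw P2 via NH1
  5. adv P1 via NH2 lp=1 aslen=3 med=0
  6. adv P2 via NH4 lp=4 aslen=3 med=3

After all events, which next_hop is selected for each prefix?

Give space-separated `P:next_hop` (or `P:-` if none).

Op 1: best P0=- P1=NH2 P2=-
Op 2: best P0=- P1=- P2=-
Op 3: best P0=- P1=- P2=NH1
Op 4: best P0=- P1=- P2=-
Op 5: best P0=- P1=NH2 P2=-
Op 6: best P0=- P1=NH2 P2=NH4

Answer: P0:- P1:NH2 P2:NH4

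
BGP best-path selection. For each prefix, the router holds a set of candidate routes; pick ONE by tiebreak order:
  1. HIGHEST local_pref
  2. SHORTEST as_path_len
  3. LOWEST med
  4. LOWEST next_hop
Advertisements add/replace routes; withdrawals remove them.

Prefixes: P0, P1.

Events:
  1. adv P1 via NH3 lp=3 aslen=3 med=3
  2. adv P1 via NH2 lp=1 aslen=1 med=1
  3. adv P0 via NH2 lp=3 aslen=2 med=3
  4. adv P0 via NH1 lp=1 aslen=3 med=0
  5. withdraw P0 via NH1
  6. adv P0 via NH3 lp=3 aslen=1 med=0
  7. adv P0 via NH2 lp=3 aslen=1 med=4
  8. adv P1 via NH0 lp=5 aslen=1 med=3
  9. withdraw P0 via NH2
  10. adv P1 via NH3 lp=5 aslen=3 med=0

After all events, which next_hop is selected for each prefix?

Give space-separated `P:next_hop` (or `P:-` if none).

Answer: P0:NH3 P1:NH0

Derivation:
Op 1: best P0=- P1=NH3
Op 2: best P0=- P1=NH3
Op 3: best P0=NH2 P1=NH3
Op 4: best P0=NH2 P1=NH3
Op 5: best P0=NH2 P1=NH3
Op 6: best P0=NH3 P1=NH3
Op 7: best P0=NH3 P1=NH3
Op 8: best P0=NH3 P1=NH0
Op 9: best P0=NH3 P1=NH0
Op 10: best P0=NH3 P1=NH0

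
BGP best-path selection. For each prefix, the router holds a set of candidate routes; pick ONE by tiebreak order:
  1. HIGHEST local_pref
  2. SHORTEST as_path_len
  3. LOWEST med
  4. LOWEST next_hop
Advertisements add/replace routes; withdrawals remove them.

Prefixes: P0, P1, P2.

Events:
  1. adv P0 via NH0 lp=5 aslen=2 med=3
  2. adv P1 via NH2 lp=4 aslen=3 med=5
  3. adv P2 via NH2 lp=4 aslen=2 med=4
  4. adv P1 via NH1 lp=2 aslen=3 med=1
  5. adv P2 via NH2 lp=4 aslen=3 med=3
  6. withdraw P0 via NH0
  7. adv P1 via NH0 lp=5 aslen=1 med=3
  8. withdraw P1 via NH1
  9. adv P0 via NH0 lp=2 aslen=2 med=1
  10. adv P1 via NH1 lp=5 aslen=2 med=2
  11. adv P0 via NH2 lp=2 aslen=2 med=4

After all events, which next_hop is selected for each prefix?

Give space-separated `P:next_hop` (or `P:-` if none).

Op 1: best P0=NH0 P1=- P2=-
Op 2: best P0=NH0 P1=NH2 P2=-
Op 3: best P0=NH0 P1=NH2 P2=NH2
Op 4: best P0=NH0 P1=NH2 P2=NH2
Op 5: best P0=NH0 P1=NH2 P2=NH2
Op 6: best P0=- P1=NH2 P2=NH2
Op 7: best P0=- P1=NH0 P2=NH2
Op 8: best P0=- P1=NH0 P2=NH2
Op 9: best P0=NH0 P1=NH0 P2=NH2
Op 10: best P0=NH0 P1=NH0 P2=NH2
Op 11: best P0=NH0 P1=NH0 P2=NH2

Answer: P0:NH0 P1:NH0 P2:NH2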